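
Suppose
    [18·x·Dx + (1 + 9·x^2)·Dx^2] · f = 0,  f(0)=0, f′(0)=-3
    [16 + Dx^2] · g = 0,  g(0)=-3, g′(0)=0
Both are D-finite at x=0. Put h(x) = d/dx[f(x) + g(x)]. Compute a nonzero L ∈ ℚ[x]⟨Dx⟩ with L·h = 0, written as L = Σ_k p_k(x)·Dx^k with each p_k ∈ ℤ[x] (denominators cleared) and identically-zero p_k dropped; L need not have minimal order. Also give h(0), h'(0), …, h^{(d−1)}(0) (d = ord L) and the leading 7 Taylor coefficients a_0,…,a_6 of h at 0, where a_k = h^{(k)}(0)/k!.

f: a_k = 0, -3, 0, 9, 0, -243/5, 0, …
g: a_k = -3, 0, 24, 0, -32, 0, 256/15, …
h₀=f+g: left-lcm gives L₀, ord ≤ 4.
h₀' ⇒ L via d/dx closure of L₀.
L = (-13248·x + 181440·x^3 + 186624·x^5) + (-16 + 6048·x^2 + 66096·x^4 + 93312·x^6)·Dx + (-828·x + 11340·x^3 + 11664·x^5)·Dx^2 + (-1 + 378·x^2 + 4131·x^4 + 5832·x^6)·Dx^3  (order 3).
h: a_k = -3, 48, 27, -128, -243, 512/5, 2187, …
ICs: h(0) = -3, h′(0) = 48, h′′(0) = 54.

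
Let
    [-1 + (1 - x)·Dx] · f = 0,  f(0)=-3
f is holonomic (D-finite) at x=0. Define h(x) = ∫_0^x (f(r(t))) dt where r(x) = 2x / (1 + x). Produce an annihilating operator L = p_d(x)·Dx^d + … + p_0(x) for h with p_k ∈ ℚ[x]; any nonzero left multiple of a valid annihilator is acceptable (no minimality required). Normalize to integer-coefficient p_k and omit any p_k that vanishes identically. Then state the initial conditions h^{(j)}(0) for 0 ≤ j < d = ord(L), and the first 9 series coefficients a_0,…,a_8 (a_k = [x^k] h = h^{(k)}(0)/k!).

f: a_k = -3, -3, -3, -3, -3, -3, -3, -3, -3, …
Substitute x→r, Dx→(1/r')Dx; clear ⇒ L₀.
Integrate: L := L₀·Dx.
L = 2·Dx + (-1 + x^2)·Dx^2  (order 2).
h: a_k = 0, -3, -3, -2, -3/2, -6/5, -1, -6/7, -3/4, …
ICs: h(0) = 0, h′(0) = -3.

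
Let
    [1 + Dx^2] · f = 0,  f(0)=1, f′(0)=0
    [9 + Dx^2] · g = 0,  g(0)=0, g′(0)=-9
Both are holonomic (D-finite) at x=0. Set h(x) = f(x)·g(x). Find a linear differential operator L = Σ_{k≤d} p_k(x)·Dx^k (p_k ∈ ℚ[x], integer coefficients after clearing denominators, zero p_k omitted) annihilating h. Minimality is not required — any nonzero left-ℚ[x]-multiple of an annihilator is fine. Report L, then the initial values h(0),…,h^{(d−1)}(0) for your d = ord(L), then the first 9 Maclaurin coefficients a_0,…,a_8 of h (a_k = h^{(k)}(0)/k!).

L = 64 + 20·Dx^2 + Dx^4  (order 4).
h: a_k = 0, -9, 0, 18, 0, -66/5, 0, 172/35, 0, …
ICs: h(0) = 0, h′(0) = -9, h′′(0) = 0, h′′′(0) = 108.

f: a_k = 1, 0, -1/2, 0, 1/24, 0, -1/720, 0, 1/40320, …
g: a_k = 0, -9, 0, 27/2, 0, -243/40, 0, 729/560, 0, …
f·g: L₀ = L_f ⊗_s L_g, ord ≤ 2·2.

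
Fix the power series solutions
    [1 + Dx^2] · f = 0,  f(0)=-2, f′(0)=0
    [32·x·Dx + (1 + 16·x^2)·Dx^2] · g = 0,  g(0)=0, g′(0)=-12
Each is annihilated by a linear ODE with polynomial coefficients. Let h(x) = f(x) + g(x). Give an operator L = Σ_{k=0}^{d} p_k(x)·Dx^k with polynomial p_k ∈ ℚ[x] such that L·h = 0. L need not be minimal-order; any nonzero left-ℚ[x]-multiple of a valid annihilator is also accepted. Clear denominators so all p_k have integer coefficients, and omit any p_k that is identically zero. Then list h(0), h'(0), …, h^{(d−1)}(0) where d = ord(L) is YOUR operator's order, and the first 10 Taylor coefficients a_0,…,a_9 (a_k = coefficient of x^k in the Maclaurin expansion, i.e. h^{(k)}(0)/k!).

L = (-6112·x + 99328·x^3 + 8192·x^5)·Dx + (-31 + 1072·x^2 + 25344·x^4 + 4096·x^6)·Dx^2 + (-6112·x + 99328·x^3 + 8192·x^5)·Dx^3 + (-31 + 1072·x^2 + 25344·x^4 + 4096·x^6)·Dx^4  (order 4).
h: a_k = -2, -12, 1, 64, -1/12, -3072/5, 1/360, 49152/7, -1/20160, -262144/3, …
ICs: h(0) = -2, h′(0) = -12, h′′(0) = 2, h′′′(0) = 384.

f: a_k = -2, 0, 1, 0, -1/12, 0, 1/360, 0, -1/20160, 0, …
g: a_k = 0, -12, 0, 64, 0, -3072/5, 0, 49152/7, 0, -262144/3, …
Weyl lclm of L_f,L_g ⇒ L₀ (ord ≤ 4).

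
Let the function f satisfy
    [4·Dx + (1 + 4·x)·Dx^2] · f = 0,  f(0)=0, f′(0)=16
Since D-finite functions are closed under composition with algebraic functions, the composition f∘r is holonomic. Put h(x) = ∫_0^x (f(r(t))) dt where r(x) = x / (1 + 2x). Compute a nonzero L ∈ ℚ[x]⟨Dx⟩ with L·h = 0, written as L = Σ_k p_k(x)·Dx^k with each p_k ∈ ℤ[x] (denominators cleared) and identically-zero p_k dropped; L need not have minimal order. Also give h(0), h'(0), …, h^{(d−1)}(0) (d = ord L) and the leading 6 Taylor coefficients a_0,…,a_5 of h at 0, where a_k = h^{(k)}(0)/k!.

f: a_k = 0, 16, -32, 256/3, -256, 4096/5, …
h₀=f(r): pull back L_f along r ⇒ L₀.
h=∫₀ˣh₀: take L = L₀·Dx.
L = (8 + 24·x)·Dx^2 + (1 + 8·x + 12·x^2)·Dx^3  (order 3).
h: a_k = 0, 0, 8, -64/3, 208/3, -256, …
ICs: h(0) = 0, h′(0) = 0, h′′(0) = 16.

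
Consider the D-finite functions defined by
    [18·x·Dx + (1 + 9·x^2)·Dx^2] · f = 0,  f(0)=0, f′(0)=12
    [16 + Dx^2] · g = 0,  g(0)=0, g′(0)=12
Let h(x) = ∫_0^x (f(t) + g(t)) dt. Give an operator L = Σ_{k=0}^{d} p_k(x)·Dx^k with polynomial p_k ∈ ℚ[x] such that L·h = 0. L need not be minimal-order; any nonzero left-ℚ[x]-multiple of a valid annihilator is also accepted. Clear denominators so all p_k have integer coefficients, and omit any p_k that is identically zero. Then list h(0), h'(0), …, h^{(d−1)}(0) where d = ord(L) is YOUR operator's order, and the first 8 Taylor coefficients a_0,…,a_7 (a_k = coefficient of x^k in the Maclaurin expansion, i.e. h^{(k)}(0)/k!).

L = (-13248·x + 181440·x^3 + 186624·x^5)·Dx^2 + (-16 + 6048·x^2 + 66096·x^4 + 93312·x^6)·Dx^3 + (-828·x + 11340·x^3 + 11664·x^5)·Dx^4 + (-1 + 378·x^2 + 4131·x^4 + 5832·x^6)·Dx^5  (order 5).
h: a_k = 0, 0, 12, 0, -17, 0, 110/3, 0, …
ICs: h(0) = 0, h′(0) = 0, h′′(0) = 24, h′′′(0) = 0, h′′′′(0) = -408.

f: a_k = 0, 12, 0, -36, 0, 972/5, 0, -8748/7, …
g: a_k = 0, 12, 0, -32, 0, 128/5, 0, -1024/105, …
h₀=f+g: left-lcm gives L₀, ord ≤ 4.
h=∫₀ˣh₀: take L = L₀·Dx.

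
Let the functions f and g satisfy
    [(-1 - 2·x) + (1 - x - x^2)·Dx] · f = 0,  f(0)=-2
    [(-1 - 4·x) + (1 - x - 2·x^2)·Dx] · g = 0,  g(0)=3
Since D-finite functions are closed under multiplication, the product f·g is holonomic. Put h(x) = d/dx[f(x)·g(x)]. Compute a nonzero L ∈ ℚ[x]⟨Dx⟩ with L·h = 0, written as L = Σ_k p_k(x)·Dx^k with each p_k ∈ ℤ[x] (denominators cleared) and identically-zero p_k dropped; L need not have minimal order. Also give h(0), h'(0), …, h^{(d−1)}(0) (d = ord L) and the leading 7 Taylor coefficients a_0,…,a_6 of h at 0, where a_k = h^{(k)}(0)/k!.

f: a_k = -2, -2, -4, -6, -10, -16, -26, …
g: a_k = 3, 3, 9, 15, 33, 63, 129, …
Sym-product of L_f,L_g gives L₀ (≤ ord 1).
Differentiate: ansatz ord ≤ ord L₀ ⇒ L.
L = (12 + 6·x - 36·x^2 - 112·x^3 + 36·x^4 + 180·x^5 + 80·x^6) + (-2 + 21·x^2 - 8·x^3 - 50·x^4 + 3·x^5 + 42·x^6 + 16·x^7)·Dx  (order 1).
h: a_k = -12, -72, -234, -720, -1920, -4932, -12012, …
ICs: h(0) = -12.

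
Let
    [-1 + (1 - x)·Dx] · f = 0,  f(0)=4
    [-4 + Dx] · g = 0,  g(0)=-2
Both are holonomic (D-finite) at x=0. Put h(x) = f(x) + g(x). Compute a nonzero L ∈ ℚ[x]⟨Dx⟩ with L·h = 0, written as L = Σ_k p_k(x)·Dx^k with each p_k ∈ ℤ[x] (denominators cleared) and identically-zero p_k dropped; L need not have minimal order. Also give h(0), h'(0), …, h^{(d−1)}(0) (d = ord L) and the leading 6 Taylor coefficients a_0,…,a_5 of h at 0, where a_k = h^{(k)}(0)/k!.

L = (8 - 16·x) + (-14 + 32·x - 16·x^2)·Dx + (3 - 7·x + 4·x^2)·Dx^2  (order 2).
h: a_k = 2, -4, -12, -52/3, -52/3, -196/15, …
ICs: h(0) = 2, h′(0) = -4.

f: a_k = 4, 4, 4, 4, 4, 4, …
g: a_k = -2, -8, -16, -64/3, -64/3, -256/15, …
Weyl lclm of L_f,L_g ⇒ L₀ (ord ≤ 2).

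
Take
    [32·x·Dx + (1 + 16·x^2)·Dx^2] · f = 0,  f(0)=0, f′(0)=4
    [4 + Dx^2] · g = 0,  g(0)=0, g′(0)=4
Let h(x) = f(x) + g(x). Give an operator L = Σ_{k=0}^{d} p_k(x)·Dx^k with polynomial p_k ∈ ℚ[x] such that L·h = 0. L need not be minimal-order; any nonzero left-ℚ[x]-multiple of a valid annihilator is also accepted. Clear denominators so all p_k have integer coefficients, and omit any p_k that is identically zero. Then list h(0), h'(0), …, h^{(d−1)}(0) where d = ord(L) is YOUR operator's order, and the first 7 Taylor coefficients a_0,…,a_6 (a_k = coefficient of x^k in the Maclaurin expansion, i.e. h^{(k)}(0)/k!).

L = (-6016·x + 102400·x^3 + 32768·x^5)·Dx + (-28 + 1216·x^2 + 27648·x^4 + 16384·x^6)·Dx^2 + (-1504·x + 25600·x^3 + 8192·x^5)·Dx^3 + (-7 + 304·x^2 + 6912·x^4 + 4096·x^6)·Dx^4  (order 4).
h: a_k = 0, 8, 0, -24, 0, 616/3, 0, …
ICs: h(0) = 0, h′(0) = 8, h′′(0) = 0, h′′′(0) = -144.

f: a_k = 0, 4, 0, -64/3, 0, 1024/5, 0, …
g: a_k = 0, 4, 0, -8/3, 0, 8/15, 0, …
f+g: L₀ = lclm(L_f,L_g), ord ≤ 2+2.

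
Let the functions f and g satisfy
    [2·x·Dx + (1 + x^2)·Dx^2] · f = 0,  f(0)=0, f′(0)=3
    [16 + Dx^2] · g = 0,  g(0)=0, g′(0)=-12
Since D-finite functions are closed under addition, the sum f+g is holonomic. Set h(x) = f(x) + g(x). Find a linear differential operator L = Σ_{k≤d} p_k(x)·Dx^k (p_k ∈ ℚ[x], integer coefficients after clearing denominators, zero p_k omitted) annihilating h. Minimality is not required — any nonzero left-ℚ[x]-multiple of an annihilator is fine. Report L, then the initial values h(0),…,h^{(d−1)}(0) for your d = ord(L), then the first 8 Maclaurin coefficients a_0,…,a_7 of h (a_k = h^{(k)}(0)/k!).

L = (64·x + 704·x^3 + 256·x^5)·Dx + (112 + 416·x^2 + 432·x^4 + 128·x^6)·Dx^2 + (4·x + 44·x^3 + 16·x^5)·Dx^3 + (7 + 26·x^2 + 27·x^4 + 8·x^6)·Dx^4  (order 4).
h: a_k = 0, -9, 0, 31, 0, -25, 0, 979/105, …
ICs: h(0) = 0, h′(0) = -9, h′′(0) = 0, h′′′(0) = 186.

f: a_k = 0, 3, 0, -1, 0, 3/5, 0, -3/7, …
g: a_k = 0, -12, 0, 32, 0, -128/5, 0, 1024/105, …
f+g: L₀ = lclm(L_f,L_g), ord ≤ 2+2.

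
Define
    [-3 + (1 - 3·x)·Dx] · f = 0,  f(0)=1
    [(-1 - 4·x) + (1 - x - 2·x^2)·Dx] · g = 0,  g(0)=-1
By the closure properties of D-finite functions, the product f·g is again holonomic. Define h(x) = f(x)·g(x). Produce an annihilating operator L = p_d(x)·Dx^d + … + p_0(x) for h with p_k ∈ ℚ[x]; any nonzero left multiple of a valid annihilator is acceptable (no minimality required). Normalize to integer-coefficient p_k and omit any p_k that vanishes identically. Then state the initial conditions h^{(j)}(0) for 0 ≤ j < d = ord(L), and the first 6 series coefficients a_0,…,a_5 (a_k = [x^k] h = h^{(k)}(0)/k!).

L = (-4 + 2·x + 18·x^2) + (1 - 4·x + x^2 + 6·x^3)·Dx  (order 1).
h: a_k = -1, -4, -15, -50, -161, -504, …
ICs: h(0) = -1.

f: a_k = 1, 3, 9, 27, 81, 243, …
g: a_k = -1, -1, -3, -5, -11, -21, …
h₀=f·g: eliminate ⇒ L₀, order ≤ 1·1.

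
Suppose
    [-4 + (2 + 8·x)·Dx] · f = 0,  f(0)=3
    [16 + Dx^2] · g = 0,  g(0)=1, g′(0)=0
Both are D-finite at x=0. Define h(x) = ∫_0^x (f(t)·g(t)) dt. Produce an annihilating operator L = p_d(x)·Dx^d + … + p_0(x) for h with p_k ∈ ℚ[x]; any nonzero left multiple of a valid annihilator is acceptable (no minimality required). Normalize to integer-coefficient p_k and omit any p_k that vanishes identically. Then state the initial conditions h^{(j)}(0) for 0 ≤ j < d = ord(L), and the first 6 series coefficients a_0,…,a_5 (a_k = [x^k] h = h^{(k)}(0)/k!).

f: a_k = 3, 6, -6, 12, -30, 84, …
g: a_k = 1, 0, -8, 0, 32/3, 0, …
Sym-product of L_f,L_g gives L₀ (≤ ord 2).
h=∫₀ˣh₀: take L = L₀·Dx.
L = (28 + 128·x + 256·x^2)·Dx + (-4 - 16·x)·Dx^2 + (1 + 8·x + 16·x^2)·Dx^3  (order 3).
h: a_k = 0, 3, 3, -10, -9, 10, …
ICs: h(0) = 0, h′(0) = 3, h′′(0) = 6.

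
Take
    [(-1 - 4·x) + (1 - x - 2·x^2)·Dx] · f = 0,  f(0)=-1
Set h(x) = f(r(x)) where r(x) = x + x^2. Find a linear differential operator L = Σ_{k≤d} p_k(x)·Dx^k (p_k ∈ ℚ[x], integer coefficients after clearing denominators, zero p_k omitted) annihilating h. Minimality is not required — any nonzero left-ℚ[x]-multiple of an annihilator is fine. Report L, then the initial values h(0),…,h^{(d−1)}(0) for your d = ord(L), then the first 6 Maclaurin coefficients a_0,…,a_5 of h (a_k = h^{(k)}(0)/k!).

L = (1 + 6·x + 12·x^2 + 8·x^3) + (-1 + x + 3·x^2 + 4·x^3 + 2·x^4)·Dx  (order 1).
h: a_k = -1, -1, -4, -11, -29, -80, …
ICs: h(0) = -1.

f: a_k = -1, -1, -3, -5, -11, -21, …
f∘r: x↦r, Dx↦Dx/r' in L_f ⇒ L₀.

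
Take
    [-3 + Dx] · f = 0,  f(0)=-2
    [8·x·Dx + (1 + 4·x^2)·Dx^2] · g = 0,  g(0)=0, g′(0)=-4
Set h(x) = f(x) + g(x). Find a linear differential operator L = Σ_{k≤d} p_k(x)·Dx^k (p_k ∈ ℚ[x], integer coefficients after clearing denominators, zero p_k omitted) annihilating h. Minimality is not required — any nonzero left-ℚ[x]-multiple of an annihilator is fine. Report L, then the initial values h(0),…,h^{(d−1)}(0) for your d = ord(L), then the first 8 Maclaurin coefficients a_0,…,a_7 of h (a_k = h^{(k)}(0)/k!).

f: a_k = -2, -6, -9, -9, -27/4, -81/20, -81/40, -243/280, …
g: a_k = 0, -4, 0, 16/3, 0, -64/5, 0, 256/7, …
Weyl lclm of L_f,L_g ⇒ L₀ (ord ≤ 3).
L = (24 - 72·x - 288·x^2 - 288·x^3)·Dx + (-17 + 24·x^2 - 144·x^4)·Dx^2 + (3 + 8·x + 24·x^2 + 32·x^3 + 48·x^4)·Dx^3  (order 3).
h: a_k = -2, -10, -9, -11/3, -27/4, -337/20, -81/40, 9997/280, …
ICs: h(0) = -2, h′(0) = -10, h′′(0) = -18.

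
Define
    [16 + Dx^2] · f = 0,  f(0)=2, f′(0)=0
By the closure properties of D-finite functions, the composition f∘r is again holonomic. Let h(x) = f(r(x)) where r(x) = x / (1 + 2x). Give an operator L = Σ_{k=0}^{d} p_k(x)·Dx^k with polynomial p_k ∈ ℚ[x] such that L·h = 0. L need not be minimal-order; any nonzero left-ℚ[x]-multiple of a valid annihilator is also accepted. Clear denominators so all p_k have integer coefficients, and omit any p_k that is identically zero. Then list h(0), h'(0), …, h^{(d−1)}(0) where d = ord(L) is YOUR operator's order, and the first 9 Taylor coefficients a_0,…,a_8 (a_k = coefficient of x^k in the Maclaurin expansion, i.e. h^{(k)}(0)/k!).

f: a_k = 2, 0, -16, 0, 64/3, 0, -512/45, 0, 1024/315, …
Change of var in L_f (x↦r) gives L₀.
L = 16 + (4 + 24·x + 48·x^2 + 32·x^3)·Dx + (1 + 8·x + 24·x^2 + 32·x^3 + 16·x^4)·Dx^2  (order 2).
h: a_k = 2, 0, -16, 64, -512/3, 1024/3, -19712/45, -1024/5, 1205248/315, …
ICs: h(0) = 2, h′(0) = 0.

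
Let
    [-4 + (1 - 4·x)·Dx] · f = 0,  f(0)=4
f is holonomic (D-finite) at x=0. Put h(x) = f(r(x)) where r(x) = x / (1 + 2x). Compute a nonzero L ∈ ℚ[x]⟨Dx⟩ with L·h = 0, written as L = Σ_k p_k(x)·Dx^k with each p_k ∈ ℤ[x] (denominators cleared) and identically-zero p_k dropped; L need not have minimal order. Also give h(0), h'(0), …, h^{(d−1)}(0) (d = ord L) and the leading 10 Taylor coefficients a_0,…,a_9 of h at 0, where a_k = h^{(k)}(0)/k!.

f: a_k = 4, 16, 64, 256, 1024, 4096, 16384, 65536, 262144, 1048576, …
L₀ from L_f via x↦r, Dx↦r'^{-1}Dx.
L = 4 + (-1 + 4·x^2)·Dx  (order 1).
h: a_k = 4, 16, 32, 64, 128, 256, 512, 1024, 2048, 4096, …
ICs: h(0) = 4.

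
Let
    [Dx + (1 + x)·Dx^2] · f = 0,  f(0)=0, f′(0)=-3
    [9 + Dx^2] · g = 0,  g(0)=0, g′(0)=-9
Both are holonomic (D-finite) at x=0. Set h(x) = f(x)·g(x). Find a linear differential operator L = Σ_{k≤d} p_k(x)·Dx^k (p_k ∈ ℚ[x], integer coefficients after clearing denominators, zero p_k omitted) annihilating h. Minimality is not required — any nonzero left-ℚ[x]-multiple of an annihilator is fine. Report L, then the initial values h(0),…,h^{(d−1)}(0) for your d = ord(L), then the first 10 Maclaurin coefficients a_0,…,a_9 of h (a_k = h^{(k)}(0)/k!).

L = (2493 + 10854·x + 17091·x^2 + 11664·x^3 + 2916·x^4) + (612 + 1908·x + 1944·x^2 + 648·x^3)·Dx + (592 + 2484·x + 3834·x^2 + 2592·x^3 + 648·x^4)·Dx^2 + (68 + 212·x + 216·x^2 + 72·x^3)·Dx^3 + (35 + 142·x + 215·x^2 + 144·x^3 + 36·x^4)·Dx^4  (order 4).
h: a_k = 0, 0, 27, -27/2, -63/2, 27/2, 81/8, -279/80, -1161/560, 27/35, …
ICs: h(0) = 0, h′(0) = 0, h′′(0) = 54, h′′′(0) = -81.

f: a_k = 0, -3, 3/2, -1, 3/4, -3/5, 1/2, -3/7, 3/8, -1/3, …
g: a_k = 0, -9, 0, 27/2, 0, -243/40, 0, 729/560, 0, -729/4480, …
f·g: L₀ = L_f ⊗_s L_g, ord ≤ 2·2.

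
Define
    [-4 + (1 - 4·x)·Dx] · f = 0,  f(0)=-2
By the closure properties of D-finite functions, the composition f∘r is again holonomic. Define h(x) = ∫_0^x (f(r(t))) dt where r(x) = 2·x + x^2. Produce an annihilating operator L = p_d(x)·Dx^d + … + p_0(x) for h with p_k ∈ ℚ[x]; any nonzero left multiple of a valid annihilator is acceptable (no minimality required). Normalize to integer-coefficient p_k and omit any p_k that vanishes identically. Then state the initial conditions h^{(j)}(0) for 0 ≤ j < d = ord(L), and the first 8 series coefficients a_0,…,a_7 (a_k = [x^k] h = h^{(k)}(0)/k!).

f: a_k = -2, -8, -32, -128, -512, -2048, -8192, -32768, …
Substitute x→r, Dx→(1/r')Dx; clear ⇒ L₀.
h=∫h₀ ⇒ L = L₀·Dx.
L = (8 + 8·x)·Dx + (-1 + 8·x + 4·x^2)·Dx^2  (order 2).
h: a_k = 0, -2, -8, -136/3, -288, -1952, -41344/3, -700544/7, …
ICs: h(0) = 0, h′(0) = -2.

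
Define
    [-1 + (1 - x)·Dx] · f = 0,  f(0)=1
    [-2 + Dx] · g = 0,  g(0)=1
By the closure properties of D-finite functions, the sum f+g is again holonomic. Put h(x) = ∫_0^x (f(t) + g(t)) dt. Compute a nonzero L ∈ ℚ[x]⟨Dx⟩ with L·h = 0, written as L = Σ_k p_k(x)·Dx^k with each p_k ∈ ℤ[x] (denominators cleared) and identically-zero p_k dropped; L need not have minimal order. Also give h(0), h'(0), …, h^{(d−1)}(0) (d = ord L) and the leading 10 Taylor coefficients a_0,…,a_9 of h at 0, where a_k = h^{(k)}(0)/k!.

L = -4·x·Dx + (-2 + 8·x - 4·x^2)·Dx^2 + (1 - 3·x + 2·x^2)·Dx^3  (order 3).
h: a_k = 0, 2, 3/2, 1, 7/12, 1/3, 19/90, 7/45, 323/2520, 317/2835, …
ICs: h(0) = 0, h′(0) = 2, h′′(0) = 3.

f: a_k = 1, 1, 1, 1, 1, 1, 1, 1, 1, 1, …
g: a_k = 1, 2, 2, 4/3, 2/3, 4/15, 4/45, 8/315, 2/315, 4/2835, …
Sum ⇒ L₀ = lclm(L_f,L_g) in ℚ(x)⟨Dx⟩.
Integrate: L := L₀·Dx.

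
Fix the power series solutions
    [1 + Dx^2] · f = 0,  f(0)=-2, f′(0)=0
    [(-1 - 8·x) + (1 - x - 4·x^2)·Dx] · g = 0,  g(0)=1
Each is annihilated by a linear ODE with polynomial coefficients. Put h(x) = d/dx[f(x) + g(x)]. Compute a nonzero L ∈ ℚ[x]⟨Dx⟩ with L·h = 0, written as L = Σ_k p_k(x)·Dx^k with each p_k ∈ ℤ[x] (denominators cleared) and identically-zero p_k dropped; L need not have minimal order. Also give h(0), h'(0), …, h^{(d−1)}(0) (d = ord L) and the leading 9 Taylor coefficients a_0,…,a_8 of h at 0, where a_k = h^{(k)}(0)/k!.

L = (706 + 4324·x + 19178·x^2 + 15080·x^3 + 30400·x^4 + 1152·x^5 + 1536·x^6) + (-55 - 431·x + 153·x^2 + 1009·x^3 + 3620·x^4 + 5904·x^5 + 448·x^6 + 512·x^7)·Dx + (706 + 4324·x + 19178·x^2 + 15080·x^3 + 30400·x^4 + 1152·x^5 + 1536·x^6)·Dx^2 + (-55 - 431·x + 153·x^2 + 1009·x^3 + 3620·x^4 + 5904·x^5 + 448·x^6 + 512·x^7)·Dx^3  (order 3).
h: a_k = 1, 12, 27, 347/3, 325, 65161/60, 3087, 23486399/2520, 26361, …
ICs: h(0) = 1, h′(0) = 12, h′′(0) = 54.

f: a_k = -2, 0, 1, 0, -1/12, 0, 1/360, 0, -1/20160, …
g: a_k = 1, 1, 5, 9, 29, 65, 181, 441, 1165, …
h₀=f+g: left-lcm gives L₀, ord ≤ 3.
h=h₀': d/dx-closure on L₀ ⇒ L.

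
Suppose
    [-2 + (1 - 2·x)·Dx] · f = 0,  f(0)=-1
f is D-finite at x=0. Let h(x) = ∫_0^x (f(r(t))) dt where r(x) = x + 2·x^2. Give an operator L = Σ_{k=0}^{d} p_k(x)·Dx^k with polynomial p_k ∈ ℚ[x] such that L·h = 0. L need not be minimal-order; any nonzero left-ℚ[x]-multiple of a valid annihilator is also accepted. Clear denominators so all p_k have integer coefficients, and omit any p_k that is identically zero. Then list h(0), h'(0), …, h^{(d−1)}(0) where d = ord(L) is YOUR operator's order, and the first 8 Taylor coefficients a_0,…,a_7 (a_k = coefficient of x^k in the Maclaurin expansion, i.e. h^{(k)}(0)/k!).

L = (2 + 8·x)·Dx + (-1 + 2·x + 4·x^2)·Dx^2  (order 2).
h: a_k = 0, -1, -1, -8/3, -6, -16, -128/3, -832/7, …
ICs: h(0) = 0, h′(0) = -1.

f: a_k = -1, -2, -4, -8, -16, -32, -64, -128, …
Change of var in L_f (x↦r) gives L₀.
h=∫₀ˣh₀: take L = L₀·Dx.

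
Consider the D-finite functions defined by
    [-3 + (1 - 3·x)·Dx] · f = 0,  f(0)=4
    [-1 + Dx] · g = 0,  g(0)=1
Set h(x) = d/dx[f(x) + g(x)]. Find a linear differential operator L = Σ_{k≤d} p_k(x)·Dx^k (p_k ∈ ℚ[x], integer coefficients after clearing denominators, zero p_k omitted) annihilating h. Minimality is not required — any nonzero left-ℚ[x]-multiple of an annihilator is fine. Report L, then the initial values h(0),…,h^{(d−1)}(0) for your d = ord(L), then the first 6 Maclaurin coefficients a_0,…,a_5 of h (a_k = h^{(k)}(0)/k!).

L = (48 + 18·x) + (-53 - 6·x + 9·x^2)·Dx + (5 - 12·x - 9·x^2)·Dx^2  (order 2).
h: a_k = 13, 73, 649/2, 7777/6, 116641/24, 2099521/120, …
ICs: h(0) = 13, h′(0) = 73.

f: a_k = 4, 12, 36, 108, 324, 972, …
g: a_k = 1, 1, 1/2, 1/6, 1/24, 1/120, …
f+g: L₀ = lclm(L_f,L_g), ord ≤ 1+1.
Differentiate: ansatz ord ≤ ord L₀ ⇒ L.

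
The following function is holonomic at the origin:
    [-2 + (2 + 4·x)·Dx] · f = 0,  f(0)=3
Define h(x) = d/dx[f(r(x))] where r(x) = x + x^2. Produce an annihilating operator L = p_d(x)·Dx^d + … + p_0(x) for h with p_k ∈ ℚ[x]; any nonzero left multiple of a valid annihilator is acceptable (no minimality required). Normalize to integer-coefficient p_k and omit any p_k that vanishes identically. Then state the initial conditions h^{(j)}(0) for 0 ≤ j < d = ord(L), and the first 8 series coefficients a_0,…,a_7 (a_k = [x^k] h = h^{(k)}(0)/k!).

f: a_k = 3, 3, -3/2, 3/2, -15/8, 21/8, -63/16, 99/16, …
f∘r: x↦r, Dx↦Dx/r' in L_f ⇒ L₀.
h₀' ⇒ L via d/dx closure of L₀.
L = 1 + (-1 - 4·x - 6·x^2 - 4·x^3)·Dx  (order 1).
h: a_k = 3, 3, -9/2, 9/2, -15/8, -27/8, 147/16, -183/16, …
ICs: h(0) = 3.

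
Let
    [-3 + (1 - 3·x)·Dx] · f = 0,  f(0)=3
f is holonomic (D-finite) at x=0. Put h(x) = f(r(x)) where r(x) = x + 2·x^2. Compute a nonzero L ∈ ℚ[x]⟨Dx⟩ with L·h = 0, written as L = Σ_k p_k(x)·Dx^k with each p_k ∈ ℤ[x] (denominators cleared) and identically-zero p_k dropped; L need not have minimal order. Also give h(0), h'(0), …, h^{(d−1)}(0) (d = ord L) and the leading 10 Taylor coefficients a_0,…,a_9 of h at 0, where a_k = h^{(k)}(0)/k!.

L = (3 + 12·x) + (-1 + 3·x + 6·x^2)·Dx  (order 1).
h: a_k = 3, 9, 45, 189, 837, 3645, 15957, 69741, 304965, 1333341, …
ICs: h(0) = 3.

f: a_k = 3, 9, 27, 81, 243, 729, 2187, 6561, 19683, 59049, …
h₀=f(r): pull back L_f along r ⇒ L₀.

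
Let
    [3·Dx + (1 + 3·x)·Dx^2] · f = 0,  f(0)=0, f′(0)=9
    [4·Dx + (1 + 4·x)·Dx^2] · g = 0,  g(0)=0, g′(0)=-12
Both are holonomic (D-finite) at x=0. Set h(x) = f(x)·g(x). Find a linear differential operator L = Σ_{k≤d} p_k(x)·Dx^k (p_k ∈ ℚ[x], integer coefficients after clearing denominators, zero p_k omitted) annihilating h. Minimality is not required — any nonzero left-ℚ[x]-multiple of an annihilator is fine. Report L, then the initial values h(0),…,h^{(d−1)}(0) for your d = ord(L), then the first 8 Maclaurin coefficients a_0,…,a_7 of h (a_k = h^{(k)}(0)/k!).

f: a_k = 0, 9, -27/2, 27, -243/4, 729/5, -729/2, 6561/7, …
g: a_k = 0, -12, 24, -64, 192, -3072/5, 2048, -49152/7, …
L₀ := L_f ⊗_s L_g (sym. prod.), ord ≤ 4.
L = (600 + 4032·x + 6912·x^2)·Dx + (854 + 8808·x + 30240·x^2 + 34560·x^3)·Dx^2 + (172 + 2380·x + 12312·x^2 + 28224·x^3 + 24192·x^4)·Dx^3 + (7 + 122·x + 847·x^2 + 2928·x^3 + 5040·x^4 + 3456·x^5)·Dx^4  (order 4).
h: a_k = 0, 0, -108, 378, -1224, 3969, -65286/5, 218358/5, …
ICs: h(0) = 0, h′(0) = 0, h′′(0) = -216, h′′′(0) = 2268.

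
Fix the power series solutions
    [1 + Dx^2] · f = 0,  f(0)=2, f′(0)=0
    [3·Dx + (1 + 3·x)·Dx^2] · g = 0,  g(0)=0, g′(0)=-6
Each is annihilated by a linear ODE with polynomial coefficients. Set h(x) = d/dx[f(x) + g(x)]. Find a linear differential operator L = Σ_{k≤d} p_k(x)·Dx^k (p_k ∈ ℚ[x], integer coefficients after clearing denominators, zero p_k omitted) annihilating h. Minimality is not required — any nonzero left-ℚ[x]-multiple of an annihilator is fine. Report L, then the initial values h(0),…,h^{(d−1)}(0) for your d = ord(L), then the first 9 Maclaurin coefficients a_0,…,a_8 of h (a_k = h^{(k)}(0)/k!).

f: a_k = 2, 0, -1, 0, 1/12, 0, -1/360, 0, 1/20160, …
g: a_k = 0, -6, 9, -18, 81/2, -486/5, 243, -4374/7, 6561/4, …
Weyl lclm of L_f,L_g ⇒ L₀ (ord ≤ 4).
Differentiate: ansatz ord ≤ ord L₀ ⇒ L.
L = (165 + 18·x + 27·x^2) + (19 + 63·x + 27·x^2 + 27·x^3)·Dx + (165 + 18·x + 27·x^2)·Dx^2 + (19 + 63·x + 27·x^2 + 27·x^3)·Dx^3  (order 3).
h: a_k = -6, 16, -54, 487/3, -486, 87479/60, -4374, 33067441/2520, -39366, …
ICs: h(0) = -6, h′(0) = 16, h′′(0) = -108.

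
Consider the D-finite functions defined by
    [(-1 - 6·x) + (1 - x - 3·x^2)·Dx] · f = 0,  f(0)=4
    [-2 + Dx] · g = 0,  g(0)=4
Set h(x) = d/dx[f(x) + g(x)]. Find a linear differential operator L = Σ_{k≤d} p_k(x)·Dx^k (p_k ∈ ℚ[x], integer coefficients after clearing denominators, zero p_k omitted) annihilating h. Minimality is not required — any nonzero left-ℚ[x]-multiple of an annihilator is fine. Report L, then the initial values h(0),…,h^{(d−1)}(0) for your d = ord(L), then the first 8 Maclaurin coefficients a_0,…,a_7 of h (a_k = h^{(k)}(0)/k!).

f: a_k = 4, 4, 16, 28, 76, 160, 388, 868, …
g: a_k = 4, 8, 8, 16/3, 8/3, 16/15, 16/45, 32/315, …
f+g: L₀ = lclm(L_f,L_g), ord ≤ 1+1.
Differentiate: ansatz ord ≤ ord L₀ ⇒ L.
L = (26 + 268·x + 300·x^2 + 864·x^3 + 324·x^4) + (-19 - 136·x - 196·x^2 - 372·x^3 + 90·x^4 + 108·x^5)·Dx + (3 + x + 23·x^2 - 30·x^3 - 126·x^4 - 54·x^5)·Dx^2  (order 2).
h: a_k = 12, 48, 100, 944/3, 2416/3, 34952/15, 273452/45, 5120704/315, …
ICs: h(0) = 12, h′(0) = 48.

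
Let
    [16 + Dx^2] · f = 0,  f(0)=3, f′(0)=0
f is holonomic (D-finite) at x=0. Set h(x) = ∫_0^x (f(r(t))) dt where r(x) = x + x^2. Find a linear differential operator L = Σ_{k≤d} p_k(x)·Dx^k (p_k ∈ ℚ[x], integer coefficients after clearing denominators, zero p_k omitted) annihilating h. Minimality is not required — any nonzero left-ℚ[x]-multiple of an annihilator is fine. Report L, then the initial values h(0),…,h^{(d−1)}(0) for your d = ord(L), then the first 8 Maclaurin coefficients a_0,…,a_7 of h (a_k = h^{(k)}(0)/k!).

f: a_k = 3, 0, -24, 0, 32, 0, -256/15, 0, …
h₀=f(r): pull back L_f along r ⇒ L₀.
∫: right-multiply L₀ by Dx.
L = (16 + 96·x + 192·x^2 + 128·x^3)·Dx - 2·Dx^2 + (1 + 2·x)·Dx^3  (order 3).
h: a_k = 0, 3, 0, -8, -12, 8/5, 64/3, 2624/105, …
ICs: h(0) = 0, h′(0) = 3, h′′(0) = 0.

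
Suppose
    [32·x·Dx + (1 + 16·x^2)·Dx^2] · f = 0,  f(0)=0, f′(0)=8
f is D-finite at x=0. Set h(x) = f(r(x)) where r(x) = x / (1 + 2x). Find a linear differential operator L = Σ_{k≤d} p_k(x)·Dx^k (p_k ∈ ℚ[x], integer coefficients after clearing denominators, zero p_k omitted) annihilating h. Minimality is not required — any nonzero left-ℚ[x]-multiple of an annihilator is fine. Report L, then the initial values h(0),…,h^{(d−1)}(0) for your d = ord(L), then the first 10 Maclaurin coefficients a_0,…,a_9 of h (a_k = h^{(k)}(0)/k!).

L = (4 + 40·x)·Dx + (1 + 4·x + 20·x^2)·Dx^2  (order 2).
h: a_k = 0, 8, -16, -32/3, 192, -2432/5, -2816/3, 71168/7, -21504, -735232/9, …
ICs: h(0) = 0, h′(0) = 8.

f: a_k = 0, 8, 0, -128/3, 0, 2048/5, 0, -32768/7, 0, 524288/9, …
L₀ from L_f via x↦r, Dx↦r'^{-1}Dx.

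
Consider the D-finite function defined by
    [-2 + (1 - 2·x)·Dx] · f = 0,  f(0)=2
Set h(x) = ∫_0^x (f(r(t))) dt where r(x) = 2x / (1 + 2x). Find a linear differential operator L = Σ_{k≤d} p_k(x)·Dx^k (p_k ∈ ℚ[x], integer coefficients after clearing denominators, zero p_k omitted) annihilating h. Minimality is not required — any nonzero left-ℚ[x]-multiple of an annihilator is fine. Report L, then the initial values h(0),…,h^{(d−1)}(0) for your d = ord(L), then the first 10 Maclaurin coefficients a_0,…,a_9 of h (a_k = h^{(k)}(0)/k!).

f: a_k = 2, 4, 8, 16, 32, 64, 128, 256, 512, 1024, …
Substitute x→r, Dx→(1/r')Dx; clear ⇒ L₀.
h=∫h₀ ⇒ L = L₀·Dx.
L = 4·Dx + (-1 + 4·x^2)·Dx^2  (order 2).
h: a_k = 0, 2, 4, 16/3, 8, 64/5, 64/3, 256/7, 64, 1024/9, …
ICs: h(0) = 0, h′(0) = 2.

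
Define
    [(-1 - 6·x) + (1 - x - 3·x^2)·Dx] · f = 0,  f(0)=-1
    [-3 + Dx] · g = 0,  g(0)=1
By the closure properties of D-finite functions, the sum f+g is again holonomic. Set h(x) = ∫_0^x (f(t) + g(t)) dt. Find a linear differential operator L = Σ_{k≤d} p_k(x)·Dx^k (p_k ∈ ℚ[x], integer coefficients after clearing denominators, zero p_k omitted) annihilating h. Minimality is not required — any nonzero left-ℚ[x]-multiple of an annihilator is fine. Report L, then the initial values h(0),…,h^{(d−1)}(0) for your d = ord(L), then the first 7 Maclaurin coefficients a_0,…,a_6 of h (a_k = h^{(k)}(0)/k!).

L = (-15 - 9·x - 243·x^2 - 162·x^3)·Dx + (-1 + 36·x + 99·x^2 - 54·x^3 - 81·x^4)·Dx^2 + (2 - 11·x - 6·x^2 + 36·x^3 + 27·x^4)·Dx^3  (order 3).
h: a_k = 0, 0, 1, 1/6, -5/8, -25/8, -1519/240, …
ICs: h(0) = 0, h′(0) = 0, h′′(0) = 2.

f: a_k = -1, -1, -4, -7, -19, -40, -97, …
g: a_k = 1, 3, 9/2, 9/2, 27/8, 81/40, 81/80, …
Sum ⇒ L₀ = lclm(L_f,L_g) in ℚ(x)⟨Dx⟩.
h=∫h₀ ⇒ L = L₀·Dx.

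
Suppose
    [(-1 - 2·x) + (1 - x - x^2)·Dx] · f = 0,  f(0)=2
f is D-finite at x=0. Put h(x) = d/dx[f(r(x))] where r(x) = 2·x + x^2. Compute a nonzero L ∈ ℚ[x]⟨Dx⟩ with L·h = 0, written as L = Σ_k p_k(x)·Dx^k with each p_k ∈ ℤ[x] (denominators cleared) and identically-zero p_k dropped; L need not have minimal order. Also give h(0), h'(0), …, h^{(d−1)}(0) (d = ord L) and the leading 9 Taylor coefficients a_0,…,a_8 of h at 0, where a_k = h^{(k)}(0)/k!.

L = (9 + 42·x + 105·x^2 + 164·x^3 + 141·x^4 + 60·x^5 + 10·x^6) + (-1 - 3·x + 9·x^2 + 39·x^3 + 55·x^4 + 39·x^5 + 14·x^6 + 2·x^7)·Dx  (order 1).
h: a_k = 4, 36, 192, 944, 4340, 19140, 82096, 344912, 1426464, …
ICs: h(0) = 4.

f: a_k = 2, 2, 4, 6, 10, 16, 26, 42, 68, …
Substitute x→r, Dx→(1/r')Dx; clear ⇒ L₀.
h=h₀': d/dx-closure on L₀ ⇒ L.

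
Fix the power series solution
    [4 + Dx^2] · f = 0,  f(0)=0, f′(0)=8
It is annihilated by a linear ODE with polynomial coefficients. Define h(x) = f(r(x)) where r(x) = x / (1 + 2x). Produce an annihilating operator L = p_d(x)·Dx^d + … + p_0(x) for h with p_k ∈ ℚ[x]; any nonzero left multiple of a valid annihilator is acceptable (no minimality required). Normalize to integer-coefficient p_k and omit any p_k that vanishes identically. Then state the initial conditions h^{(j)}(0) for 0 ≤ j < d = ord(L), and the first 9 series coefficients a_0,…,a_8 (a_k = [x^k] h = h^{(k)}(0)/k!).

f: a_k = 0, 8, 0, -16/3, 0, 16/15, 0, -32/315, 0, …
f∘r: x↦r, Dx↦Dx/r' in L_f ⇒ L₀.
L = 4 + (4 + 24·x + 48·x^2 + 32·x^3)·Dx + (1 + 8·x + 24·x^2 + 32·x^3 + 16·x^4)·Dx^2  (order 2).
h: a_k = 0, 8, -16, 80/3, -32, 16/15, 160, -221792/315, 101824/45, …
ICs: h(0) = 0, h′(0) = 8.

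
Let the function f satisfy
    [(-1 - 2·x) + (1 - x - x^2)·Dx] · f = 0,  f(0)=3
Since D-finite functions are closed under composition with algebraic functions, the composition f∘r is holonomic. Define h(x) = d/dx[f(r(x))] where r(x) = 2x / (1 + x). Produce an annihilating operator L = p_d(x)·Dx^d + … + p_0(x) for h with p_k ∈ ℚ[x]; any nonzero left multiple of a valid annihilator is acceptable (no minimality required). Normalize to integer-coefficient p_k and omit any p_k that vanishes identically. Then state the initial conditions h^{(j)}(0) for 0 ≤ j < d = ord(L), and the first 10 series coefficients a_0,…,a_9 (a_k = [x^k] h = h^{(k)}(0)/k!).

f: a_k = 3, 3, 6, 9, 15, 24, 39, 63, 102, 165, …
Substitute x→r, Dx→(1/r')Dx; clear ⇒ L₀.
h=h₀': d/dx-closure on L₀ ⇒ L.
L = (6 + 30·x + 90·x^2 + 50·x^3) + (-1 - 6·x + 30·x^3 + 25·x^4)·Dx  (order 1).
h: a_k = 6, 36, 90, 360, 750, 2700, 5250, 18000, 33750, 112500, …
ICs: h(0) = 6.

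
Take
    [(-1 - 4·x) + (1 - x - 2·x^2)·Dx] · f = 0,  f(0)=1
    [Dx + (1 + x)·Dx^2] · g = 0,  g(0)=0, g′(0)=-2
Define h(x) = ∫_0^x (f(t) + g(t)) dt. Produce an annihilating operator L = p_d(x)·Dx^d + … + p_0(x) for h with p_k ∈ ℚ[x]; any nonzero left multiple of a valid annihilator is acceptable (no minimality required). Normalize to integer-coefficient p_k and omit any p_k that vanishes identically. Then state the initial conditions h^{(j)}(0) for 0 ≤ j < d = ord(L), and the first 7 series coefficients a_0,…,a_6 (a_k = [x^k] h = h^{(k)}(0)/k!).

L = (42 + 144·x + 144·x^2 + 96·x^3)·Dx^2 + (28 + 172·x + 312·x^2 + 328·x^3 + 160·x^4)·Dx^3 + (-7 - 14·x + 5·x^2 + 56·x^3 + 76·x^4 + 32·x^5)·Dx^4  (order 4).
h: a_k = 0, 1, -1/2, 4/3, 13/12, 23/10, 103/30, …
ICs: h(0) = 0, h′(0) = 1, h′′(0) = -1, h′′′(0) = 8.

f: a_k = 1, 1, 3, 5, 11, 21, 43, …
g: a_k = 0, -2, 1, -2/3, 1/2, -2/5, 1/3, …
f+g: L₀ = lclm(L_f,L_g), ord ≤ 1+2.
Integrate: L := L₀·Dx.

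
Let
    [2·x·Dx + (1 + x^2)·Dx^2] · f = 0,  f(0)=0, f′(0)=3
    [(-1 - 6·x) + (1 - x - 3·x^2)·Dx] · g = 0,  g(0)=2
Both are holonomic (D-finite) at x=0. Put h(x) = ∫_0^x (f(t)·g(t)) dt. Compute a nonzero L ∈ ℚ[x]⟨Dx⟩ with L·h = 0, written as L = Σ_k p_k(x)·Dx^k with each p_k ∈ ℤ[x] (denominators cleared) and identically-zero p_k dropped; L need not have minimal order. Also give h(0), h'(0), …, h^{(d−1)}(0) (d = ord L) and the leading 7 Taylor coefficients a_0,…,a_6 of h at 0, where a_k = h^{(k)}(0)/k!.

f: a_k = 0, 3, 0, -1, 0, 3/5, 0, …
g: a_k = 2, 2, 8, 14, 38, 80, 194, …
h₀=f·g: eliminate ⇒ L₀, order ≤ 2·1.
∫: right-multiply L₀ by Dx.
L = (6 + 2·x + 18·x^2)·Dx + (2 + 10·x + 4·x^2 + 18·x^3)·Dx^2 + (-1 + x + 2·x^2 + x^3 + 3·x^4)·Dx^3  (order 3).
h: a_k = 0, 0, 3, 2, 11/2, 8, 268/15, …
ICs: h(0) = 0, h′(0) = 0, h′′(0) = 6.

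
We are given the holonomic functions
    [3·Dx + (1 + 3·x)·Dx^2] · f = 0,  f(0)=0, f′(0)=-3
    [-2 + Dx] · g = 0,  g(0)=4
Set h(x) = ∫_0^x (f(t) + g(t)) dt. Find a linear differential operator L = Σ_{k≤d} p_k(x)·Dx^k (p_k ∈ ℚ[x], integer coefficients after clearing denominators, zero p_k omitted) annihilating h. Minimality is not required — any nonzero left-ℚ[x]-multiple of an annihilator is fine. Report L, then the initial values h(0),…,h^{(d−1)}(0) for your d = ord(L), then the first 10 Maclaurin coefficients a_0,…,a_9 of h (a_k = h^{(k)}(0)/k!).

L = (-48 - 36·x)·Dx^2 + (14 - 24·x - 36·x^2)·Dx^3 + (5 + 21·x + 18·x^2)·Dx^4  (order 4).
h: a_k = 0, 4, 5/2, 25/6, -11/12, 55/12, -713/90, 10967/630, -98383/2520, 2066779/22680, …
ICs: h(0) = 0, h′(0) = 4, h′′(0) = 5, h′′′(0) = 25.

f: a_k = 0, -3, 9/2, -9, 81/4, -243/5, 243/2, -2187/7, 6561/8, -2187, …
g: a_k = 4, 8, 8, 16/3, 8/3, 16/15, 16/45, 32/315, 8/315, 16/2835, …
f+g: L₀ = lclm(L_f,L_g), ord ≤ 2+1.
Integrate: L := L₀·Dx.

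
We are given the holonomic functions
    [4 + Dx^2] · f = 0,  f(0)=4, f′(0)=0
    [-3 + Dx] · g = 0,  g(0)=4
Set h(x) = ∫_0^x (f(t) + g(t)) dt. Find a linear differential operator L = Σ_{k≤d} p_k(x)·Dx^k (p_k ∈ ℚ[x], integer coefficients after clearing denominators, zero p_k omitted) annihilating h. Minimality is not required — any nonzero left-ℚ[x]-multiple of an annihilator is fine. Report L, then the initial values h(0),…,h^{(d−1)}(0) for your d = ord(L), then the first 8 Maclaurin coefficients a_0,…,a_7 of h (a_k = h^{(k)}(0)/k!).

L = -12·Dx + 4·Dx^2 - 3·Dx^3 + Dx^4  (order 4).
h: a_k = 0, 8, 6, 10/3, 9/2, 97/30, 27/20, 19/36, …
ICs: h(0) = 0, h′(0) = 8, h′′(0) = 12, h′′′(0) = 20.

f: a_k = 4, 0, -8, 0, 8/3, 0, -16/45, 0, …
g: a_k = 4, 12, 18, 18, 27/2, 81/10, 81/20, 243/140, …
L₀ := lclm(L_f,L_g); ord L₀ ≤ 2+1.
h=∫₀ˣh₀: take L = L₀·Dx.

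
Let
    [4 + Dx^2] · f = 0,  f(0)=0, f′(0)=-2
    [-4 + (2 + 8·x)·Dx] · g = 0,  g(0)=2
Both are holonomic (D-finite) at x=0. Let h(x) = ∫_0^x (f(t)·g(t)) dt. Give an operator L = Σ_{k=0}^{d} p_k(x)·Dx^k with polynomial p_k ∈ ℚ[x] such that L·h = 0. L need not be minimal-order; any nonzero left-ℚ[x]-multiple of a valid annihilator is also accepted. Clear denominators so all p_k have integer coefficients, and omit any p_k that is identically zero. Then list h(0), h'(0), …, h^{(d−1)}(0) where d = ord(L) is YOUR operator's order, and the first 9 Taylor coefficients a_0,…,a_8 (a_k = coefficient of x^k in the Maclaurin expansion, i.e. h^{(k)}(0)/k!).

L = (16 + 32·x + 64·x^2)·Dx + (-4 - 16·x)·Dx^2 + (1 + 8·x + 16·x^2)·Dx^3  (order 3).
h: a_k = 0, 0, -2, -8/3, 8/3, -32/15, 256/45, -512/35, 12224/315, …
ICs: h(0) = 0, h′(0) = 0, h′′(0) = -4.

f: a_k = 0, -2, 0, 4/3, 0, -4/15, 0, 8/315, 0, …
g: a_k = 2, 4, -4, 8, -20, 56, -168, 528, -1716, …
Product ⇒ symmetric product L₀, ord ≤ 2.
h=∫h₀ ⇒ L = L₀·Dx.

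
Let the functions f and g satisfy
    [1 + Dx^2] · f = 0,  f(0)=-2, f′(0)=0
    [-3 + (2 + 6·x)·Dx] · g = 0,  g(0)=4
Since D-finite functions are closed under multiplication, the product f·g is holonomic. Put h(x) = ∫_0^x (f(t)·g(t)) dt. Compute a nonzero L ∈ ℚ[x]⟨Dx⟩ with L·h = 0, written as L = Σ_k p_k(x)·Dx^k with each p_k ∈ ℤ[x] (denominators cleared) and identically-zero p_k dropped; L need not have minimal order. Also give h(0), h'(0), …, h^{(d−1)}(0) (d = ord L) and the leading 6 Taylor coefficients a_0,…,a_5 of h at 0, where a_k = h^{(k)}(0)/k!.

f: a_k = -2, 0, 1, 0, -1/12, 0, …
g: a_k = 4, 6, -9/2, 27/4, -405/32, 1701/64, …
f·g: L₀ = L_f ⊗_s L_g, ord ≤ 2·1.
∫: right-multiply L₀ by Dx.
L = (31 + 24·x + 36·x^2)·Dx + (-12 - 36·x)·Dx^2 + (4 + 24·x + 36·x^2)·Dx^3  (order 3).
h: a_k = 0, -8, -6, 13/3, -15/8, 983/240, …
ICs: h(0) = 0, h′(0) = -8, h′′(0) = -12.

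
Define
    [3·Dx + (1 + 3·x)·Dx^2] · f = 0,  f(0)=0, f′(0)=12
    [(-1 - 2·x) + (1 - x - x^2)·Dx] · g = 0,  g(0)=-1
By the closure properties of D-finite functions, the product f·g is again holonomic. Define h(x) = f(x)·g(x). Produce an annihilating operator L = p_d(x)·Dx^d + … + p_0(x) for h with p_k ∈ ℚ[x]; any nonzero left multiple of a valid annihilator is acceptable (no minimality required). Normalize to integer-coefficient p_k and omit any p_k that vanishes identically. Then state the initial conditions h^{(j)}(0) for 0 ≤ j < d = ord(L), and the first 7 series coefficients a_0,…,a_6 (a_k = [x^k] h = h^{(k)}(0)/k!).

L = (5 + 12·x) + (-1 + 13·x + 15·x^2)·Dx + (-1 - 2·x + 4·x^2 + 3·x^3)·Dx^2  (order 2).
h: a_k = 0, -12, 6, -42, 45, -957/5, 1698/5, …
ICs: h(0) = 0, h′(0) = -12.

f: a_k = 0, 12, -18, 36, -81, 972/5, -486, …
g: a_k = -1, -1, -2, -3, -5, -8, -13, …
Sym-product of L_f,L_g gives L₀ (≤ ord 2).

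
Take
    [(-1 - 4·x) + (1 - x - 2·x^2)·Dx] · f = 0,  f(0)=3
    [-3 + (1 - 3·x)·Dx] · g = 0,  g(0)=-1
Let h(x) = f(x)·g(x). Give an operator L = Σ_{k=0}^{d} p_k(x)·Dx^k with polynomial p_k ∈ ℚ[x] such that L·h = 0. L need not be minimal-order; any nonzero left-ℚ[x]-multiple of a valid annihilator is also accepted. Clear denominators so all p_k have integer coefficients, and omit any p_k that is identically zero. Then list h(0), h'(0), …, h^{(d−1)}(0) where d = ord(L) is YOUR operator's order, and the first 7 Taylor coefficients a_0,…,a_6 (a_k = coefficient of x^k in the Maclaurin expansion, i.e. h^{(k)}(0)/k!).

f: a_k = 3, 3, 9, 15, 33, 63, 129, …
g: a_k = -1, -3, -9, -27, -81, -243, -729, …
h₀=f·g: eliminate ⇒ L₀, order ≤ 1·1.
L = (-4 + 2·x + 18·x^2) + (1 - 4·x + x^2 + 6·x^3)·Dx  (order 1).
h: a_k = -3, -12, -45, -150, -483, -1512, -4665, …
ICs: h(0) = -3.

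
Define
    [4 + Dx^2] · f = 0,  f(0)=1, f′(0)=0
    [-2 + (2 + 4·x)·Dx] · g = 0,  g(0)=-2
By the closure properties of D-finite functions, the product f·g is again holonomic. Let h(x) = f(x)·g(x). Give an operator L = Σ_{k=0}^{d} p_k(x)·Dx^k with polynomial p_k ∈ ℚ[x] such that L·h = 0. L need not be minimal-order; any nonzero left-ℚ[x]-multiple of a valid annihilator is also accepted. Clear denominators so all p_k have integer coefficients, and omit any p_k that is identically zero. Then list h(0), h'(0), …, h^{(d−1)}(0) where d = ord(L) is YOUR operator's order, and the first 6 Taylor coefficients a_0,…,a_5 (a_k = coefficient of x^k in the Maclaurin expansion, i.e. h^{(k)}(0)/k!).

f: a_k = 1, 0, -2, 0, 2/3, 0, …
g: a_k = -2, -2, 1, -1, 5/4, -7/4, …
Product ⇒ symmetric product L₀, ord ≤ 2.
L = (7 + 16·x + 16·x^2) + (-2 - 4·x)·Dx + (1 + 4·x + 4·x^2)·Dx^2  (order 2).
h: a_k = -2, -2, 5, 3, -25/12, -13/12, …
ICs: h(0) = -2, h′(0) = -2.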